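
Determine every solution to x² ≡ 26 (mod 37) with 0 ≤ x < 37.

37 ≡ 1 (mod 4), so we find a root by search.
Trying successive values, 10² = 100 ≡ 26 (mod 37). The other root is 37 − 10 = 27.

10, 27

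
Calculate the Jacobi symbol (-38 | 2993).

-1

First reduce: -38 ≡ 2955 (mod 2993).
Reciprocity: 2955 ≡ 3 and 2993 ≡ 1 (mod 4), so (2955/2993) = +(2993/2955).
Reduce top mod 2955: now compute (38/2955).
Pull out 2: since 2955 ≡ 3 (mod 8), (2/2955) = -1.
Reciprocity: 19 ≡ 3 and 2955 ≡ 3 (mod 4), so (19/2955) = −(2955/19).
Reduce top mod 19: now compute (10/19).
Pull out 2: since 19 ≡ 3 (mod 8), (2/19) = -1.
Reciprocity: 5 ≡ 1 and 19 ≡ 3 (mod 4), so (5/19) = +(19/5).
Reduce top mod 5: now compute (4/5).
Pull out 2^2: since 5 ≡ 5 (mod 8), (2/5) = -1, so (2/5)^2 = +1.
Reached (1/5) = 1. Collecting the sign flips along the way, the symbol is -1.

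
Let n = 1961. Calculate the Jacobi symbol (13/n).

-1

Reciprocity: 13 ≡ 1 and 1961 ≡ 1 (mod 4), so (13/1961) = +(1961/13).
Reduce top mod 13: now compute (11/13).
Reciprocity: 11 ≡ 3 and 13 ≡ 1 (mod 4), so (11/13) = +(13/11).
Reduce top mod 11: now compute (2/11).
Pull out 2: since 11 ≡ 3 (mod 8), (2/11) = -1.
Reached (1/11) = 1. Collecting the sign flips along the way, the symbol is -1.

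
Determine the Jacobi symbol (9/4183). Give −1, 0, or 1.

1

Reciprocity: 9 ≡ 1 and 4183 ≡ 3 (mod 4), so (9/4183) = +(4183/9).
Reduce top mod 9: now compute (7/9).
Reciprocity: 7 ≡ 3 and 9 ≡ 1 (mod 4), so (7/9) = +(9/7).
Reduce top mod 7: now compute (2/7).
Pull out 2: since 7 ≡ 7 (mod 8), (2/7) = +1.
Reached (1/7) = 1. Collecting the sign flips along the way, the symbol is +1.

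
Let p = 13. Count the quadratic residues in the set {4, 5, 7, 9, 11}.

(4/13) = +1 → QR.
(5/13) = -1 → non-residue.
(7/13) = -1 → non-residue.
(9/13) = +1 → QR.
(11/13) = -1 → non-residue.
Total quadratic residues among the 5: 2.

2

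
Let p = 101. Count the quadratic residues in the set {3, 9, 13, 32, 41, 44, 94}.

(3/101) = -1 → non-residue.
(9/101) = +1 → QR.
(13/101) = +1 → QR.
(32/101) = -1 → non-residue.
(41/101) = -1 → non-residue.
(44/101) = -1 → non-residue.
(94/101) = -1 → non-residue.
Total quadratic residues among the 7: 2.

2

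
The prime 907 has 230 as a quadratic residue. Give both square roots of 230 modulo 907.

Since 907 ≡ 3 (mod 4), a square root of 230 is 230^((907+1)/4) = 230^227 mod 907.
Repeated squaring: 230^2≡294, 230^4≡271, 230^8≡881, 230^16≡676, 230^32≡755, 230^64≡429, 230^128≡827 (mod 907).
230^227 = 230^(128+64+32+2+1) ≡ 297 (mod 907).
Check: 297² = 88209 ≡ 230 (mod 907). The two roots are 297 and 610.

297, 610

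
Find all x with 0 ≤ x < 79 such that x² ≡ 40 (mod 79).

Since 79 ≡ 3 (mod 4), a square root of 40 is 40^((79+1)/4) = 40^20 mod 79.
Repeated squaring: 40^2≡20, 40^4≡5, 40^8≡25, 40^16≡72 (mod 79).
40^20 = 40^(16+4) ≡ 44 (mod 79).
Check: 44² = 1936 ≡ 40 (mod 79). The two roots are 35 and 44.

35, 44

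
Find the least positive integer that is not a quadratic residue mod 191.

(2/191) = +1, so 2 is a residue.
(3/191) = +1, so 3 is a residue.
(4/191) = +1, so 4 is a residue.
(5/191) = +1, so 5 is a residue.
(6/191) = +1, so 6 is a residue.
(7/191) = −1, so 7 is the smallest positive non-residue mod 191.

7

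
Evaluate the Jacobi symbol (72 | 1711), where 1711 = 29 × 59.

1

Pull out 2^3: since 1711 ≡ 7 (mod 8), (2/1711) = +1, so (2/1711)^3 = +1.
Reciprocity: 9 ≡ 1 and 1711 ≡ 3 (mod 4), so (9/1711) = +(1711/9).
Reduce top mod 9: now compute (1/9).
Reached (1/9) = 1. Collecting the sign flips along the way, the symbol is +1.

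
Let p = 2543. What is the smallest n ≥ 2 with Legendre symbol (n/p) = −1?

(2/2543) = +1, so 2 is a residue.
(3/2543) = +1, so 3 is a residue.
(4/2543) = +1, so 4 is a residue.
(5/2543) = −1, so 5 is the smallest positive non-residue mod 2543.

5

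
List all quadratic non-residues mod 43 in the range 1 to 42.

2,3,5,7,8,12,18,19,20,22,26,27,28,29,30,32,33,34,37,39,42

Square k = 1,…,21 (k and 43−k give the same square):
1²=1, 2²=4, 3²=9, 4²=16, 5²=25, 6²=36, 7²≡6, 8²≡21, 9²≡38, 10²≡14, 11²≡35, 12²≡15, 13²≡40, 14²≡24, 15²≡10, 16²≡41, 17²≡31, 18²≡23, 19²≡17, 20²≡13, 21²≡11 (mod 43).
The residues are {1, 4, 6, 9, 10, 11, 13, 14, 15, 16, 17, 21, 23, 24, 25, 31, 35, 36, 38, 40, 41}; the non-residues are the remaining 21 nonzero classes.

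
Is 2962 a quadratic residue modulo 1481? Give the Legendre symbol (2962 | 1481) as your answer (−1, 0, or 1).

0

First reduce: 2962 ≡ 0 (mod 1481).
Top reduces to 0: gcd > 1, so the symbol is 0.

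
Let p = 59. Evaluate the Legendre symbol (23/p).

Euler's criterion: (23/59) ≡ 23^29 (mod 59).
23^2 ≡ 57 (mod 59)
23^4 ≡ 4 (mod 59)
23^8 ≡ 16 (mod 59)
23^16 ≡ 20 (mod 59)
23^29 = 23^(16+8+4+1) ≡ 58 (mod 59).
Result is 58 ≡ −1, so (23/59) = −1.

-1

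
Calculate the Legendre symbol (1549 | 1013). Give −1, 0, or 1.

1

First reduce: 1549 ≡ 536 (mod 1013).
Pull out 2^3: since 1013 ≡ 5 (mod 8), (2/1013) = -1, so (2/1013)^3 = -1.
Reciprocity: 67 ≡ 3 and 1013 ≡ 1 (mod 4), so (67/1013) = +(1013/67).
Reduce top mod 67: now compute (8/67).
Pull out 2^3: since 67 ≡ 3 (mod 8), (2/67) = -1, so (2/67)^3 = -1.
Reached (1/67) = 1. Collecting the sign flips along the way, the symbol is +1.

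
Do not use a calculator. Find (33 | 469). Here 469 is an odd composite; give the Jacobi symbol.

Reciprocity: 33 ≡ 1 and 469 ≡ 1 (mod 4), so (33/469) = +(469/33).
Reduce top mod 33: now compute (7/33).
Reciprocity: 7 ≡ 3 and 33 ≡ 1 (mod 4), so (7/33) = +(33/7).
Reduce top mod 7: now compute (5/7).
Reciprocity: 5 ≡ 1 and 7 ≡ 3 (mod 4), so (5/7) = +(7/5).
Reduce top mod 5: now compute (2/5).
Pull out 2: since 5 ≡ 5 (mod 8), (2/5) = -1.
Reached (1/5) = 1. Collecting the sign flips along the way, the symbol is -1.

-1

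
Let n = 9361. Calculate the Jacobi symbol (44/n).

Pull out 2^2: since 9361 ≡ 1 (mod 8), (2/9361) = +1, so (2/9361)^2 = +1.
Reciprocity: 11 ≡ 3 and 9361 ≡ 1 (mod 4), so (11/9361) = +(9361/11).
Reduce top mod 11: now compute (0/11).
Top reduces to 0: gcd > 1, so the symbol is 0.

0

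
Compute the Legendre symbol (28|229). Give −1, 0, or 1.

-1

Pull out 2^2: since 229 ≡ 5 (mod 8), (2/229) = -1, so (2/229)^2 = +1.
Reciprocity: 7 ≡ 3 and 229 ≡ 1 (mod 4), so (7/229) = +(229/7).
Reduce top mod 7: now compute (5/7).
Reciprocity: 5 ≡ 1 and 7 ≡ 3 (mod 4), so (5/7) = +(7/5).
Reduce top mod 5: now compute (2/5).
Pull out 2: since 5 ≡ 5 (mod 8), (2/5) = -1.
Reached (1/5) = 1. Collecting the sign flips along the way, the symbol is -1.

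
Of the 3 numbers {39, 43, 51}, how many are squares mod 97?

(39/97) = -1 → non-residue.
(43/97) = +1 → QR.
(51/97) = -1 → non-residue.
Total quadratic residues among the 3: 1.

1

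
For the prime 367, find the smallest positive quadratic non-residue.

3

(2/367) = +1, so 2 is a residue.
(3/367) = −1, so 3 is the smallest positive non-residue mod 367.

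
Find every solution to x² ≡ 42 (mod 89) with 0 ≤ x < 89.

89 ≡ 1 (mod 4), so we find a root by search.
Trying successive values, 24² = 576 ≡ 42 (mod 89). The other root is 89 − 24 = 65.

24, 65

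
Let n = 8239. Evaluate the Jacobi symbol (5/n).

1

Reciprocity: 5 ≡ 1 and 8239 ≡ 3 (mod 4), so (5/8239) = +(8239/5).
Reduce top mod 5: now compute (4/5).
Pull out 2^2: since 5 ≡ 5 (mod 8), (2/5) = -1, so (2/5)^2 = +1.
Reached (1/5) = 1. Collecting the sign flips along the way, the symbol is +1.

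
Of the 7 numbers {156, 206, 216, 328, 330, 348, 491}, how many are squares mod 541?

(156/541) = -1 → non-residue.
(206/541) = -1 → non-residue.
(216/541) = -1 → non-residue.
(328/541) = -1 → non-residue.
(330/541) = +1 → QR.
(348/541) = -1 → non-residue.
(491/541) = -1 → non-residue.
Total quadratic residues among the 7: 1.

1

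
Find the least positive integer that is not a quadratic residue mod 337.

5

(2/337) = +1, so 2 is a residue.
(3/337) = +1, so 3 is a residue.
(4/337) = +1, so 4 is a residue.
(5/337) = −1, so 5 is the smallest positive non-residue mod 337.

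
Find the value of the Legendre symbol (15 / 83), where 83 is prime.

Reciprocity: 15 ≡ 3 and 83 ≡ 3 (mod 4), so (15/83) = −(83/15).
Reduce top mod 15: now compute (8/15).
Pull out 2^3: since 15 ≡ 7 (mod 8), (2/15) = +1, so (2/15)^3 = +1.
Reached (1/15) = 1. Collecting the sign flips along the way, the symbol is -1.

-1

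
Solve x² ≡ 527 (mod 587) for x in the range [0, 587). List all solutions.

Since 587 ≡ 3 (mod 4), a square root of 527 is 527^((587+1)/4) = 527^147 mod 587.
Repeated squaring: 527^2≡78, 527^4≡214, 527^8≡10, 527^16≡100, 527^32≡21, 527^64≡441, 527^128≡184 (mod 587).
527^147 = 527^(128+16+2+1) ≡ 313 (mod 587).
Check: 313² = 97969 ≡ 527 (mod 587). The two roots are 274 and 313.

274, 313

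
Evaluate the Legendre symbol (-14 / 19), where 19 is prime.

1

Euler's criterion: (-14/19) ≡ 5^9 (mod 19).
5^2 ≡ 6 (mod 19)
5^4 ≡ 17 (mod 19)
5^8 ≡ 4 (mod 19)
5^9 = 5^(8+1) ≡ 1 (mod 19).
Result is 1, so (-14/19) = 1.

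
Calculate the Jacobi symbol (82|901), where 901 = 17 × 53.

-1

Pull out 2: since 901 ≡ 5 (mod 8), (2/901) = -1.
Reciprocity: 41 ≡ 1 and 901 ≡ 1 (mod 4), so (41/901) = +(901/41).
Reduce top mod 41: now compute (40/41).
Pull out 2^3: since 41 ≡ 1 (mod 8), (2/41) = +1, so (2/41)^3 = +1.
Reciprocity: 5 ≡ 1 and 41 ≡ 1 (mod 4), so (5/41) = +(41/5).
Reduce top mod 5: now compute (1/5).
Reached (1/5) = 1. Collecting the sign flips along the way, the symbol is -1.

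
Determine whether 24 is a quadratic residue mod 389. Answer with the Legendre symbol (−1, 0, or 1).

Pull out 2^3: since 389 ≡ 5 (mod 8), (2/389) = -1, so (2/389)^3 = -1.
Reciprocity: 3 ≡ 3 and 389 ≡ 1 (mod 4), so (3/389) = +(389/3).
Reduce top mod 3: now compute (2/3).
Pull out 2: since 3 ≡ 3 (mod 8), (2/3) = -1.
Reached (1/3) = 1. Collecting the sign flips along the way, the symbol is +1.

1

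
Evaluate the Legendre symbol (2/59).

-1

Euler's criterion: (2/59) ≡ 2^29 (mod 59).
2^2 ≡ 4 (mod 59)
2^4 ≡ 16 (mod 59)
2^8 ≡ 20 (mod 59)
2^16 ≡ 46 (mod 59)
2^29 = 2^(16+8+4+1) ≡ 58 (mod 59).
Result is 58 ≡ −1, so (2/59) = −1.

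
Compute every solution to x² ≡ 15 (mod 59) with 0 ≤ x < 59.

29, 30

Since 59 ≡ 3 (mod 4), a square root of 15 is 15^((59+1)/4) = 15^15 mod 59.
Repeated squaring: 15^2≡48, 15^4≡3, 15^8≡9 (mod 59).
15^15 = 15^(8+4+2+1) ≡ 29 (mod 59).
Check: 29² = 841 ≡ 15 (mod 59). The two roots are 29 and 30.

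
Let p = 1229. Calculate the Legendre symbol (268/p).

Pull out 2^2: since 1229 ≡ 5 (mod 8), (2/1229) = -1, so (2/1229)^2 = +1.
Reciprocity: 67 ≡ 3 and 1229 ≡ 1 (mod 4), so (67/1229) = +(1229/67).
Reduce top mod 67: now compute (23/67).
Reciprocity: 23 ≡ 3 and 67 ≡ 3 (mod 4), so (23/67) = −(67/23).
Reduce top mod 23: now compute (21/23).
Reciprocity: 21 ≡ 1 and 23 ≡ 3 (mod 4), so (21/23) = +(23/21).
Reduce top mod 21: now compute (2/21).
Pull out 2: since 21 ≡ 5 (mod 8), (2/21) = -1.
Reached (1/21) = 1. Collecting the sign flips along the way, the symbol is +1.

1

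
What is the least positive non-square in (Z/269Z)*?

2

(2/269) = −1, so 2 is the smallest positive non-residue mod 269.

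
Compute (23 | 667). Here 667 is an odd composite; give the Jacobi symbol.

Reciprocity: 23 ≡ 3 and 667 ≡ 3 (mod 4), so (23/667) = −(667/23).
Reduce top mod 23: now compute (0/23).
Top reduces to 0: gcd > 1, so the symbol is 0.

0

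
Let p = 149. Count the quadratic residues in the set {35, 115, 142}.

(35/149) = +1 → QR.
(115/149) = -1 → non-residue.
(142/149) = +1 → QR.
Total quadratic residues among the 3: 2.

2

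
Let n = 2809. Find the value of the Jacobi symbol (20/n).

Pull out 2^2: since 2809 ≡ 1 (mod 8), (2/2809) = +1, so (2/2809)^2 = +1.
Reciprocity: 5 ≡ 1 and 2809 ≡ 1 (mod 4), so (5/2809) = +(2809/5).
Reduce top mod 5: now compute (4/5).
Pull out 2^2: since 5 ≡ 5 (mod 8), (2/5) = -1, so (2/5)^2 = +1.
Reached (1/5) = 1. Collecting the sign flips along the way, the symbol is +1.

1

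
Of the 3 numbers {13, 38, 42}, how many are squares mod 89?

(13/89) = -1 → non-residue.
(38/89) = -1 → non-residue.
(42/89) = +1 → QR.
Total quadratic residues among the 3: 1.

1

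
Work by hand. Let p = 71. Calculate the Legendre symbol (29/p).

1

Euler's criterion: (29/71) ≡ 29^35 (mod 71).
29^2 ≡ 60 (mod 71)
29^4 ≡ 50 (mod 71)
29^8 ≡ 15 (mod 71)
29^16 ≡ 12 (mod 71)
29^32 ≡ 2 (mod 71)
29^35 = 29^(32+2+1) ≡ 1 (mod 71).
Result is 1, so (29/71) = 1.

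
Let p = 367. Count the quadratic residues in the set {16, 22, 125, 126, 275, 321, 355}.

(16/367) = +1 → QR.
(22/367) = -1 → non-residue.
(125/367) = -1 → non-residue.
(126/367) = +1 → QR.
(275/367) = -1 → non-residue.
(321/367) = -1 → non-residue.
(355/367) = +1 → QR.
Total quadratic residues among the 7: 3.

3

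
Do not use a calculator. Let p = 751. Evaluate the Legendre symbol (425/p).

-1

Euler's criterion: (425/751) ≡ 425^375 (mod 751).
425^2 ≡ 385 (mod 751)
425^4 ≡ 278 (mod 751)
425^8 ≡ 682 (mod 751)
425^16 ≡ 255 (mod 751)
425^32 ≡ 439 (mod 751)
425^64 ≡ 465 (mod 751)
425^128 ≡ 688 (mod 751)
425^256 ≡ 214 (mod 751)
425^375 = 425^(256+64+32+16+4+2+1) ≡ 750 (mod 751).
Result is 750 ≡ −1, so (425/751) = −1.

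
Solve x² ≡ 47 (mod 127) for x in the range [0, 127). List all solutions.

38, 89

Since 127 ≡ 3 (mod 4), a square root of 47 is 47^((127+1)/4) = 47^32 mod 127.
Repeated squaring: 47^2≡50, 47^4≡87, 47^8≡76, 47^16≡61, 47^32≡38 (mod 127).
47^32 = 47^(32) ≡ 38 (mod 127).
Check: 38² = 1444 ≡ 47 (mod 127). The two roots are 38 and 89.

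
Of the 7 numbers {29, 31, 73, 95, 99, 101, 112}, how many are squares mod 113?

4

(29/113) = -1 → non-residue.
(31/113) = +1 → QR.
(73/113) = -1 → non-residue.
(95/113) = +1 → QR.
(99/113) = +1 → QR.
(101/113) = -1 → non-residue.
(112/113) = +1 → QR.
Total quadratic residues among the 7: 4.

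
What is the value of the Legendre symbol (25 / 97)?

Reciprocity: 25 ≡ 1 and 97 ≡ 1 (mod 4), so (25/97) = +(97/25).
Reduce top mod 25: now compute (22/25).
Pull out 2: since 25 ≡ 1 (mod 8), (2/25) = +1.
Reciprocity: 11 ≡ 3 and 25 ≡ 1 (mod 4), so (11/25) = +(25/11).
Reduce top mod 11: now compute (3/11).
Reciprocity: 3 ≡ 3 and 11 ≡ 3 (mod 4), so (3/11) = −(11/3).
Reduce top mod 3: now compute (2/3).
Pull out 2: since 3 ≡ 3 (mod 8), (2/3) = -1.
Reached (1/3) = 1. Collecting the sign flips along the way, the symbol is +1.

1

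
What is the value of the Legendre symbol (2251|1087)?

First reduce: 2251 ≡ 77 (mod 1087).
Reciprocity: 77 ≡ 1 and 1087 ≡ 3 (mod 4), so (77/1087) = +(1087/77).
Reduce top mod 77: now compute (9/77).
Reciprocity: 9 ≡ 1 and 77 ≡ 1 (mod 4), so (9/77) = +(77/9).
Reduce top mod 9: now compute (5/9).
Reciprocity: 5 ≡ 1 and 9 ≡ 1 (mod 4), so (5/9) = +(9/5).
Reduce top mod 5: now compute (4/5).
Pull out 2^2: since 5 ≡ 5 (mod 8), (2/5) = -1, so (2/5)^2 = +1.
Reached (1/5) = 1. Collecting the sign flips along the way, the symbol is +1.

1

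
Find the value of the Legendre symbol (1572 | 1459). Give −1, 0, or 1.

First reduce: 1572 ≡ 113 (mod 1459).
Reciprocity: 113 ≡ 1 and 1459 ≡ 3 (mod 4), so (113/1459) = +(1459/113).
Reduce top mod 113: now compute (103/113).
Reciprocity: 103 ≡ 3 and 113 ≡ 1 (mod 4), so (103/113) = +(113/103).
Reduce top mod 103: now compute (10/103).
Pull out 2: since 103 ≡ 7 (mod 8), (2/103) = +1.
Reciprocity: 5 ≡ 1 and 103 ≡ 3 (mod 4), so (5/103) = +(103/5).
Reduce top mod 5: now compute (3/5).
Reciprocity: 3 ≡ 3 and 5 ≡ 1 (mod 4), so (3/5) = +(5/3).
Reduce top mod 3: now compute (2/3).
Pull out 2: since 3 ≡ 3 (mod 8), (2/3) = -1.
Reached (1/3) = 1. Collecting the sign flips along the way, the symbol is -1.

-1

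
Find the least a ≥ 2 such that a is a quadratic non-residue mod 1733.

2

(2/1733) = −1, so 2 is the smallest positive non-residue mod 1733.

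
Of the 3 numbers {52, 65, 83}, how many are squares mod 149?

(52/149) = -1 → non-residue.
(65/149) = -1 → non-residue.
(83/149) = -1 → non-residue.
Total quadratic residues among the 3: 0.

0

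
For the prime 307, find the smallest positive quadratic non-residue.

(2/307) = −1, so 2 is the smallest positive non-residue mod 307.

2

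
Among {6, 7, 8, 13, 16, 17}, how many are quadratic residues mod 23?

(6/23) = +1 → QR.
(7/23) = -1 → non-residue.
(8/23) = +1 → QR.
(13/23) = +1 → QR.
(16/23) = +1 → QR.
(17/23) = -1 → non-residue.
Total quadratic residues among the 6: 4.

4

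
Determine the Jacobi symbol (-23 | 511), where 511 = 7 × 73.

-1

First reduce: -23 ≡ 488 (mod 511).
Pull out 2^3: since 511 ≡ 7 (mod 8), (2/511) = +1, so (2/511)^3 = +1.
Reciprocity: 61 ≡ 1 and 511 ≡ 3 (mod 4), so (61/511) = +(511/61).
Reduce top mod 61: now compute (23/61).
Reciprocity: 23 ≡ 3 and 61 ≡ 1 (mod 4), so (23/61) = +(61/23).
Reduce top mod 23: now compute (15/23).
Reciprocity: 15 ≡ 3 and 23 ≡ 3 (mod 4), so (15/23) = −(23/15).
Reduce top mod 15: now compute (8/15).
Pull out 2^3: since 15 ≡ 7 (mod 8), (2/15) = +1, so (2/15)^3 = +1.
Reached (1/15) = 1. Collecting the sign flips along the way, the symbol is -1.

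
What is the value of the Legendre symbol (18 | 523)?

-1

Euler's criterion: (18/523) ≡ 18^261 (mod 523).
18^2 ≡ 324 (mod 523)
18^4 ≡ 376 (mod 523)
18^8 ≡ 166 (mod 523)
18^16 ≡ 360 (mod 523)
18^32 ≡ 419 (mod 523)
18^64 ≡ 356 (mod 523)
18^128 ≡ 170 (mod 523)
18^256 ≡ 135 (mod 523)
18^261 = 18^(256+4+1) ≡ 522 (mod 523).
Result is 522 ≡ −1, so (18/523) = −1.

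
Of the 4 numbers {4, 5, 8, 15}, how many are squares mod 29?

(4/29) = +1 → QR.
(5/29) = +1 → QR.
(8/29) = -1 → non-residue.
(15/29) = -1 → non-residue.
Total quadratic residues among the 4: 2.

2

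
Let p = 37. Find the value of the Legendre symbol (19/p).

-1

Euler's criterion: (19/37) ≡ 19^18 (mod 37).
19^2 ≡ 28 (mod 37)
19^4 ≡ 7 (mod 37)
19^8 ≡ 12 (mod 37)
19^16 ≡ 33 (mod 37)
19^18 = 19^(16+2) ≡ 36 (mod 37).
Result is 36 ≡ −1, so (19/37) = −1.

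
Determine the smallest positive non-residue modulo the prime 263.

5

(2/263) = +1, so 2 is a residue.
(3/263) = +1, so 3 is a residue.
(4/263) = +1, so 4 is a residue.
(5/263) = −1, so 5 is the smallest positive non-residue mod 263.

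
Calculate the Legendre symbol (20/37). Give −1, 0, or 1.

-1

Euler's criterion: (20/37) ≡ 20^18 (mod 37).
20^2 ≡ 30 (mod 37)
20^4 ≡ 12 (mod 37)
20^8 ≡ 33 (mod 37)
20^16 ≡ 16 (mod 37)
20^18 = 20^(16+2) ≡ 36 (mod 37).
Result is 36 ≡ −1, so (20/37) = −1.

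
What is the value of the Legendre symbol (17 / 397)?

Reciprocity: 17 ≡ 1 and 397 ≡ 1 (mod 4), so (17/397) = +(397/17).
Reduce top mod 17: now compute (6/17).
Pull out 2: since 17 ≡ 1 (mod 8), (2/17) = +1.
Reciprocity: 3 ≡ 3 and 17 ≡ 1 (mod 4), so (3/17) = +(17/3).
Reduce top mod 3: now compute (2/3).
Pull out 2: since 3 ≡ 3 (mod 8), (2/3) = -1.
Reached (1/3) = 1. Collecting the sign flips along the way, the symbol is -1.

-1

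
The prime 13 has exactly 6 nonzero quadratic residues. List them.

Square k = 1,…,6 (k and 13−k give the same square):
1²=1, 2²=4, 3²=9, 4²≡3, 5²≡12, 6²≡10 (mod 13).
So the quadratic residues mod 13 are {1, 3, 4, 9, 10, 12}.

1,3,4,9,10,12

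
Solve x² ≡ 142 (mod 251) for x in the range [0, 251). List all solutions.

49, 202

Since 251 ≡ 3 (mod 4), a square root of 142 is 142^((251+1)/4) = 142^63 mod 251.
Repeated squaring: 142^2≡84, 142^4≡28, 142^8≡31, 142^16≡208, 142^32≡92 (mod 251).
142^63 = 142^(32+16+8+4+2+1) ≡ 49 (mod 251).
Check: 49² = 2401 ≡ 142 (mod 251). The two roots are 49 and 202.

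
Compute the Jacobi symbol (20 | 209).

Pull out 2^2: since 209 ≡ 1 (mod 8), (2/209) = +1, so (2/209)^2 = +1.
Reciprocity: 5 ≡ 1 and 209 ≡ 1 (mod 4), so (5/209) = +(209/5).
Reduce top mod 5: now compute (4/5).
Pull out 2^2: since 5 ≡ 5 (mod 8), (2/5) = -1, so (2/5)^2 = +1.
Reached (1/5) = 1. Collecting the sign flips along the way, the symbol is +1.

1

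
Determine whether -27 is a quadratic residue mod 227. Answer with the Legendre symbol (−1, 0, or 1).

Euler's criterion: (-27/227) ≡ 200^113 (mod 227).
200^2 ≡ 48 (mod 227)
200^4 ≡ 34 (mod 227)
200^8 ≡ 21 (mod 227)
200^16 ≡ 214 (mod 227)
200^32 ≡ 169 (mod 227)
200^64 ≡ 186 (mod 227)
200^113 = 200^(64+32+16+1) ≡ 226 (mod 227).
Result is 226 ≡ −1, so (-27/227) = −1.

-1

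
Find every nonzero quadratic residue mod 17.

1,2,4,8,9,13,15,16

Square k = 1,…,8 (k and 17−k give the same square):
1²=1, 2²=4, 3²=9, 4²=16, 5²≡8, 6²≡2, 7²≡15, 8²≡13 (mod 17).
So the quadratic residues mod 17 are {1, 2, 4, 8, 9, 13, 15, 16}.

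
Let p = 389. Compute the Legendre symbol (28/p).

1

Pull out 2^2: since 389 ≡ 5 (mod 8), (2/389) = -1, so (2/389)^2 = +1.
Reciprocity: 7 ≡ 3 and 389 ≡ 1 (mod 4), so (7/389) = +(389/7).
Reduce top mod 7: now compute (4/7).
Pull out 2^2: since 7 ≡ 7 (mod 8), (2/7) = +1, so (2/7)^2 = +1.
Reached (1/7) = 1. Collecting the sign flips along the way, the symbol is +1.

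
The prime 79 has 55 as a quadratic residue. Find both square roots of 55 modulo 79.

23, 56

Since 79 ≡ 3 (mod 4), a square root of 55 is 55^((79+1)/4) = 55^20 mod 79.
Repeated squaring: 55^2≡23, 55^4≡55, 55^8≡23, 55^16≡55 (mod 79).
55^20 = 55^(16+4) ≡ 23 (mod 79).
Check: 23² = 529 ≡ 55 (mod 79). The two roots are 23 and 56.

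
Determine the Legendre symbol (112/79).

-1

First reduce: 112 ≡ 33 (mod 79).
Reciprocity: 33 ≡ 1 and 79 ≡ 3 (mod 4), so (33/79) = +(79/33).
Reduce top mod 33: now compute (13/33).
Reciprocity: 13 ≡ 1 and 33 ≡ 1 (mod 4), so (13/33) = +(33/13).
Reduce top mod 13: now compute (7/13).
Reciprocity: 7 ≡ 3 and 13 ≡ 1 (mod 4), so (7/13) = +(13/7).
Reduce top mod 7: now compute (6/7).
Pull out 2: since 7 ≡ 7 (mod 8), (2/7) = +1.
Reciprocity: 3 ≡ 3 and 7 ≡ 3 (mod 4), so (3/7) = −(7/3).
Reduce top mod 3: now compute (1/3).
Reached (1/3) = 1. Collecting the sign flips along the way, the symbol is -1.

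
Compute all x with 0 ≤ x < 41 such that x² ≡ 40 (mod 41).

41 ≡ 1 (mod 4), so we find a root by search.
Trying successive values, 9² = 81 ≡ 40 (mod 41). The other root is 41 − 9 = 32.

9, 32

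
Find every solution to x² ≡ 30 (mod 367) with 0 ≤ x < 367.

146, 221

Since 367 ≡ 3 (mod 4), a square root of 30 is 30^((367+1)/4) = 30^92 mod 367.
Repeated squaring: 30^2≡166, 30^4≡31, 30^8≡227, 30^16≡149, 30^32≡181, 30^64≡98 (mod 367).
30^92 = 30^(64+16+8+4) ≡ 146 (mod 367).
Check: 146² = 21316 ≡ 30 (mod 367). The two roots are 146 and 221.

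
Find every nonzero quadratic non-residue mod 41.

3,6,7,11,12,13,14,15,17,19,22,24,26,27,28,29,30,34,35,38

Square k = 1,…,20 (k and 41−k give the same square):
1²=1, 2²=4, 3²=9, 4²=16, 5²=25, 6²=36, 7²≡8, 8²≡23, 9²≡40, 10²≡18, 11²≡39, 12²≡21, 13²≡5, 14²≡32, 15²≡20, 16²≡10, 17²≡2, 18²≡37, 19²≡33, 20²≡31 (mod 41).
The residues are {1, 2, 4, 5, 8, 9, 10, 16, 18, 20, 21, 23, 25, 31, 32, 33, 36, 37, 39, 40}; the non-residues are the remaining 20 nonzero classes.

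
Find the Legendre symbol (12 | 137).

-1

Euler's criterion: (12/137) ≡ 12^68 (mod 137).
12^2 ≡ 7 (mod 137)
12^4 ≡ 49 (mod 137)
12^8 ≡ 72 (mod 137)
12^16 ≡ 115 (mod 137)
12^32 ≡ 73 (mod 137)
12^64 ≡ 123 (mod 137)
12^68 = 12^(64+4) ≡ 136 (mod 137).
Result is 136 ≡ −1, so (12/137) = −1.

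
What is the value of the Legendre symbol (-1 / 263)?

-1

Euler's criterion: (-1/263) ≡ 262^131 (mod 263).
262^2 ≡ 1 (mod 263)
262^4 ≡ 1 (mod 263)
262^8 ≡ 1 (mod 263)
262^16 ≡ 1 (mod 263)
262^32 ≡ 1 (mod 263)
262^64 ≡ 1 (mod 263)
262^128 ≡ 1 (mod 263)
262^131 = 262^(128+2+1) ≡ 262 (mod 263).
Result is 262 ≡ −1, so (-1/263) = −1.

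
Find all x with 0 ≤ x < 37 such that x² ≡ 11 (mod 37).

14, 23

37 ≡ 1 (mod 4), so we find a root by search.
Trying successive values, 14² = 196 ≡ 11 (mod 37). The other root is 37 − 14 = 23.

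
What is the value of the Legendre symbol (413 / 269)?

1

Euler's criterion: (413/269) ≡ 144^134 (mod 269).
144^2 ≡ 23 (mod 269)
144^4 ≡ 260 (mod 269)
144^8 ≡ 81 (mod 269)
144^16 ≡ 105 (mod 269)
144^32 ≡ 265 (mod 269)
144^64 ≡ 16 (mod 269)
144^128 ≡ 256 (mod 269)
144^134 = 144^(128+4+2) ≡ 1 (mod 269).
Result is 1, so (413/269) = 1.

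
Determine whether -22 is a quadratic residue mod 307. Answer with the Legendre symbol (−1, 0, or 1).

1

First reduce: -22 ≡ 285 (mod 307).
Reciprocity: 285 ≡ 1 and 307 ≡ 3 (mod 4), so (285/307) = +(307/285).
Reduce top mod 285: now compute (22/285).
Pull out 2: since 285 ≡ 5 (mod 8), (2/285) = -1.
Reciprocity: 11 ≡ 3 and 285 ≡ 1 (mod 4), so (11/285) = +(285/11).
Reduce top mod 11: now compute (10/11).
Pull out 2: since 11 ≡ 3 (mod 8), (2/11) = -1.
Reciprocity: 5 ≡ 1 and 11 ≡ 3 (mod 4), so (5/11) = +(11/5).
Reduce top mod 5: now compute (1/5).
Reached (1/5) = 1. Collecting the sign flips along the way, the symbol is +1.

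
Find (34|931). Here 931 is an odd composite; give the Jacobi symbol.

-1

Pull out 2: since 931 ≡ 3 (mod 8), (2/931) = -1.
Reciprocity: 17 ≡ 1 and 931 ≡ 3 (mod 4), so (17/931) = +(931/17).
Reduce top mod 17: now compute (13/17).
Reciprocity: 13 ≡ 1 and 17 ≡ 1 (mod 4), so (13/17) = +(17/13).
Reduce top mod 13: now compute (4/13).
Pull out 2^2: since 13 ≡ 5 (mod 8), (2/13) = -1, so (2/13)^2 = +1.
Reached (1/13) = 1. Collecting the sign flips along the way, the symbol is -1.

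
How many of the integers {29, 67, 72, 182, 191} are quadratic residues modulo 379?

2

(29/379) = -1 → non-residue.
(67/379) = +1 → QR.
(72/379) = -1 → non-residue.
(182/379) = -1 → non-residue.
(191/379) = +1 → QR.
Total quadratic residues among the 5: 2.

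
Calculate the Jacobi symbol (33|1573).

0

Reciprocity: 33 ≡ 1 and 1573 ≡ 1 (mod 4), so (33/1573) = +(1573/33).
Reduce top mod 33: now compute (22/33).
Pull out 2: since 33 ≡ 1 (mod 8), (2/33) = +1.
Reciprocity: 11 ≡ 3 and 33 ≡ 1 (mod 4), so (11/33) = +(33/11).
Reduce top mod 11: now compute (0/11).
Top reduces to 0: gcd > 1, so the symbol is 0.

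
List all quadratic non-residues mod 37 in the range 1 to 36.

2,5,6,8,13,14,15,17,18,19,20,22,23,24,29,31,32,35

Square k = 1,…,18 (k and 37−k give the same square):
1²=1, 2²=4, 3²=9, 4²=16, 5²=25, 6²=36, 7²≡12, 8²≡27, 9²≡7, 10²≡26, 11²≡10, 12²≡33, 13²≡21, 14²≡11, 15²≡3, 16²≡34, 17²≡30, 18²≡28 (mod 37).
The residues are {1, 3, 4, 7, 9, 10, 11, 12, 16, 21, 25, 26, 27, 28, 30, 33, 34, 36}; the non-residues are the remaining 18 nonzero classes.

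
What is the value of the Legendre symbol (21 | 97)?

-1

Euler's criterion: (21/97) ≡ 21^48 (mod 97).
21^2 ≡ 53 (mod 97)
21^4 ≡ 93 (mod 97)
21^8 ≡ 16 (mod 97)
21^16 ≡ 62 (mod 97)
21^32 ≡ 61 (mod 97)
21^48 = 21^(32+16) ≡ 96 (mod 97).
Result is 96 ≡ −1, so (21/97) = −1.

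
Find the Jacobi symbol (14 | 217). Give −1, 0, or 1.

0

Pull out 2: since 217 ≡ 1 (mod 8), (2/217) = +1.
Reciprocity: 7 ≡ 3 and 217 ≡ 1 (mod 4), so (7/217) = +(217/7).
Reduce top mod 7: now compute (0/7).
Top reduces to 0: gcd > 1, so the symbol is 0.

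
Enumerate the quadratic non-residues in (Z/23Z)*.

Square k = 1,…,11 (k and 23−k give the same square):
1²=1, 2²=4, 3²=9, 4²=16, 5²≡2, 6²≡13, 7²≡3, 8²≡18, 9²≡12, 10²≡8, 11²≡6 (mod 23).
The residues are {1, 2, 3, 4, 6, 8, 9, 12, 13, 16, 18}; the non-residues are the remaining 11 nonzero classes.

5 7 10 11 14 15 17 19 20 21 22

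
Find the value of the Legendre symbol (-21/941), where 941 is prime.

First reduce: -21 ≡ 920 (mod 941).
Pull out 2^3: since 941 ≡ 5 (mod 8), (2/941) = -1, so (2/941)^3 = -1.
Reciprocity: 115 ≡ 3 and 941 ≡ 1 (mod 4), so (115/941) = +(941/115).
Reduce top mod 115: now compute (21/115).
Reciprocity: 21 ≡ 1 and 115 ≡ 3 (mod 4), so (21/115) = +(115/21).
Reduce top mod 21: now compute (10/21).
Pull out 2: since 21 ≡ 5 (mod 8), (2/21) = -1.
Reciprocity: 5 ≡ 1 and 21 ≡ 1 (mod 4), so (5/21) = +(21/5).
Reduce top mod 5: now compute (1/5).
Reached (1/5) = 1. Collecting the sign flips along the way, the symbol is +1.

1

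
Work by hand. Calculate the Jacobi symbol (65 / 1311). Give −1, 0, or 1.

Reciprocity: 65 ≡ 1 and 1311 ≡ 3 (mod 4), so (65/1311) = +(1311/65).
Reduce top mod 65: now compute (11/65).
Reciprocity: 11 ≡ 3 and 65 ≡ 1 (mod 4), so (11/65) = +(65/11).
Reduce top mod 11: now compute (10/11).
Pull out 2: since 11 ≡ 3 (mod 8), (2/11) = -1.
Reciprocity: 5 ≡ 1 and 11 ≡ 3 (mod 4), so (5/11) = +(11/5).
Reduce top mod 5: now compute (1/5).
Reached (1/5) = 1. Collecting the sign flips along the way, the symbol is -1.

-1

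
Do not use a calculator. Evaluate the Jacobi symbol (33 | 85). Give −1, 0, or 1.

Reciprocity: 33 ≡ 1 and 85 ≡ 1 (mod 4), so (33/85) = +(85/33).
Reduce top mod 33: now compute (19/33).
Reciprocity: 19 ≡ 3 and 33 ≡ 1 (mod 4), so (19/33) = +(33/19).
Reduce top mod 19: now compute (14/19).
Pull out 2: since 19 ≡ 3 (mod 8), (2/19) = -1.
Reciprocity: 7 ≡ 3 and 19 ≡ 3 (mod 4), so (7/19) = −(19/7).
Reduce top mod 7: now compute (5/7).
Reciprocity: 5 ≡ 1 and 7 ≡ 3 (mod 4), so (5/7) = +(7/5).
Reduce top mod 5: now compute (2/5).
Pull out 2: since 5 ≡ 5 (mod 8), (2/5) = -1.
Reached (1/5) = 1. Collecting the sign flips along the way, the symbol is -1.

-1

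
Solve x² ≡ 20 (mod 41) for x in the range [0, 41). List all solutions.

41 ≡ 1 (mod 4), so we find a root by search.
Trying successive values, 15² = 225 ≡ 20 (mod 41). The other root is 41 − 15 = 26.

15, 26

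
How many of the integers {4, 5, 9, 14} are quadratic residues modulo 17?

(4/17) = +1 → QR.
(5/17) = -1 → non-residue.
(9/17) = +1 → QR.
(14/17) = -1 → non-residue.
Total quadratic residues among the 4: 2.

2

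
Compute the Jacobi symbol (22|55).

0

Pull out 2: since 55 ≡ 7 (mod 8), (2/55) = +1.
Reciprocity: 11 ≡ 3 and 55 ≡ 3 (mod 4), so (11/55) = −(55/11).
Reduce top mod 11: now compute (0/11).
Top reduces to 0: gcd > 1, so the symbol is 0.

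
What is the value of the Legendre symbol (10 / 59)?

Pull out 2: since 59 ≡ 3 (mod 8), (2/59) = -1.
Reciprocity: 5 ≡ 1 and 59 ≡ 3 (mod 4), so (5/59) = +(59/5).
Reduce top mod 5: now compute (4/5).
Pull out 2^2: since 5 ≡ 5 (mod 8), (2/5) = -1, so (2/5)^2 = +1.
Reached (1/5) = 1. Collecting the sign flips along the way, the symbol is -1.

-1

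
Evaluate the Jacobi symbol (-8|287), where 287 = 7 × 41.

First reduce: -8 ≡ 279 (mod 287).
Reciprocity: 279 ≡ 3 and 287 ≡ 3 (mod 4), so (279/287) = −(287/279).
Reduce top mod 279: now compute (8/279).
Pull out 2^3: since 279 ≡ 7 (mod 8), (2/279) = +1, so (2/279)^3 = +1.
Reached (1/279) = 1. Collecting the sign flips along the way, the symbol is -1.

-1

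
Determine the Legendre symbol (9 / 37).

1

Reciprocity: 9 ≡ 1 and 37 ≡ 1 (mod 4), so (9/37) = +(37/9).
Reduce top mod 9: now compute (1/9).
Reached (1/9) = 1. Collecting the sign flips along the way, the symbol is +1.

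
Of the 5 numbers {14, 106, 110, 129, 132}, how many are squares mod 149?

(14/149) = -1 → non-residue.
(106/149) = -1 → non-residue.
(110/149) = +1 → QR.
(129/149) = +1 → QR.
(132/149) = +1 → QR.
Total quadratic residues among the 5: 3.

3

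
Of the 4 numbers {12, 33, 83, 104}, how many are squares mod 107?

3

(12/107) = +1 → QR.
(33/107) = +1 → QR.
(83/107) = +1 → QR.
(104/107) = -1 → non-residue.
Total quadratic residues among the 4: 3.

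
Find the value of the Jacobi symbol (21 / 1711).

Reciprocity: 21 ≡ 1 and 1711 ≡ 3 (mod 4), so (21/1711) = +(1711/21).
Reduce top mod 21: now compute (10/21).
Pull out 2: since 21 ≡ 5 (mod 8), (2/21) = -1.
Reciprocity: 5 ≡ 1 and 21 ≡ 1 (mod 4), so (5/21) = +(21/5).
Reduce top mod 5: now compute (1/5).
Reached (1/5) = 1. Collecting the sign flips along the way, the symbol is -1.

-1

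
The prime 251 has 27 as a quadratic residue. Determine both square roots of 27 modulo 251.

Since 251 ≡ 3 (mod 4), a square root of 27 is 27^((251+1)/4) = 27^63 mod 251.
Repeated squaring: 27^2≡227, 27^4≡74, 27^8≡205, 27^16≡108, 27^32≡118 (mod 251).
27^63 = 27^(32+16+8+4+2+1) ≡ 23 (mod 251).
Check: 23² = 529 ≡ 27 (mod 251). The two roots are 23 and 228.

23, 228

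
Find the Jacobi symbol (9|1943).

1

Reciprocity: 9 ≡ 1 and 1943 ≡ 3 (mod 4), so (9/1943) = +(1943/9).
Reduce top mod 9: now compute (8/9).
Pull out 2^3: since 9 ≡ 1 (mod 8), (2/9) = +1, so (2/9)^3 = +1.
Reached (1/9) = 1. Collecting the sign flips along the way, the symbol is +1.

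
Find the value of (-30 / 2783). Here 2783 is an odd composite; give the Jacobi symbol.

First reduce: -30 ≡ 2753 (mod 2783).
Reciprocity: 2753 ≡ 1 and 2783 ≡ 3 (mod 4), so (2753/2783) = +(2783/2753).
Reduce top mod 2753: now compute (30/2753).
Pull out 2: since 2753 ≡ 1 (mod 8), (2/2753) = +1.
Reciprocity: 15 ≡ 3 and 2753 ≡ 1 (mod 4), so (15/2753) = +(2753/15).
Reduce top mod 15: now compute (8/15).
Pull out 2^3: since 15 ≡ 7 (mod 8), (2/15) = +1, so (2/15)^3 = +1.
Reached (1/15) = 1. Collecting the sign flips along the way, the symbol is +1.

1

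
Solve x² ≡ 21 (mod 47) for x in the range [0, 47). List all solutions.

16, 31

Since 47 ≡ 3 (mod 4), a square root of 21 is 21^((47+1)/4) = 21^12 mod 47.
Repeated squaring: 21^2≡18, 21^4≡42, 21^8≡25 (mod 47).
21^12 = 21^(8+4) ≡ 16 (mod 47).
Check: 16² = 256 ≡ 21 (mod 47). The two roots are 16 and 31.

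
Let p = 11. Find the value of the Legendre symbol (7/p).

-1

Euler's criterion: (7/11) ≡ 7^5 (mod 11).
7^2 ≡ 5 (mod 11)
7^4 ≡ 3 (mod 11)
7^5 = 7^(4+1) ≡ 10 (mod 11).
Result is 10 ≡ −1, so (7/11) = −1.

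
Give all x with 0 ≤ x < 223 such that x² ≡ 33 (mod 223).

Since 223 ≡ 3 (mod 4), a square root of 33 is 33^((223+1)/4) = 33^56 mod 223.
Repeated squaring: 33^2≡197, 33^4≡7, 33^8≡49, 33^16≡171, 33^32≡28 (mod 223).
33^56 = 33^(32+16+8) ≡ 16 (mod 223).
Check: 16² = 256 ≡ 33 (mod 223). The two roots are 16 and 207.

16, 207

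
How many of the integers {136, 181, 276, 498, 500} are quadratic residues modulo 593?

(136/593) = +1 → QR.
(181/593) = -1 → non-residue.
(276/593) = -1 → non-residue.
(498/593) = -1 → non-residue.
(500/593) = -1 → non-residue.
Total quadratic residues among the 5: 1.

1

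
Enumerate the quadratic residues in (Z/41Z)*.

1,2,4,5,8,9,10,16,18,20,21,23,25,31,32,33,36,37,39,40

Square k = 1,…,20 (k and 41−k give the same square):
1²=1, 2²=4, 3²=9, 4²=16, 5²=25, 6²=36, 7²≡8, 8²≡23, 9²≡40, 10²≡18, 11²≡39, 12²≡21, 13²≡5, 14²≡32, 15²≡20, 16²≡10, 17²≡2, 18²≡37, 19²≡33, 20²≡31 (mod 41).
So the quadratic residues mod 41 are {1, 2, 4, 5, 8, 9, 10, 16, 18, 20, 21, 23, 25, 31, 32, 33, 36, 37, 39, 40}.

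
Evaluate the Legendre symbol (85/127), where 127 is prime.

-1

Reciprocity: 85 ≡ 1 and 127 ≡ 3 (mod 4), so (85/127) = +(127/85).
Reduce top mod 85: now compute (42/85).
Pull out 2: since 85 ≡ 5 (mod 8), (2/85) = -1.
Reciprocity: 21 ≡ 1 and 85 ≡ 1 (mod 4), so (21/85) = +(85/21).
Reduce top mod 21: now compute (1/21).
Reached (1/21) = 1. Collecting the sign flips along the way, the symbol is -1.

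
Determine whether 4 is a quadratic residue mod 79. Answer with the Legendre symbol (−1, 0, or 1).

Euler's criterion: (4/79) ≡ 4^39 (mod 79).
4^2 ≡ 16 (mod 79)
4^4 ≡ 19 (mod 79)
4^8 ≡ 45 (mod 79)
4^16 ≡ 50 (mod 79)
4^32 ≡ 51 (mod 79)
4^39 = 4^(32+4+2+1) ≡ 1 (mod 79).
Result is 1, so (4/79) = 1.

1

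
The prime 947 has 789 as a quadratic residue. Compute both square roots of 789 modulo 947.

450, 497

Since 947 ≡ 3 (mod 4), a square root of 789 is 789^((947+1)/4) = 789^237 mod 947.
Repeated squaring: 789^2≡342, 789^4≡483, 789^8≡327, 789^16≡865, 789^32≡95, 789^64≡502, 789^128≡102 (mod 947).
789^237 = 789^(128+64+32+8+4+1) ≡ 497 (mod 947).
Check: 497² = 247009 ≡ 789 (mod 947). The two roots are 450 and 497.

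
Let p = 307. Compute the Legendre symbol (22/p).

Pull out 2: since 307 ≡ 3 (mod 8), (2/307) = -1.
Reciprocity: 11 ≡ 3 and 307 ≡ 3 (mod 4), so (11/307) = −(307/11).
Reduce top mod 11: now compute (10/11).
Pull out 2: since 11 ≡ 3 (mod 8), (2/11) = -1.
Reciprocity: 5 ≡ 1 and 11 ≡ 3 (mod 4), so (5/11) = +(11/5).
Reduce top mod 5: now compute (1/5).
Reached (1/5) = 1. Collecting the sign flips along the way, the symbol is -1.

-1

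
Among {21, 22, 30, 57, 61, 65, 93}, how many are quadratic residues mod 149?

(21/149) = -1 → non-residue.
(22/149) = +1 → QR.
(30/149) = +1 → QR.
(57/149) = -1 → non-residue.
(61/149) = +1 → QR.
(65/149) = -1 → non-residue.
(93/149) = -1 → non-residue.
Total quadratic residues among the 7: 3.

3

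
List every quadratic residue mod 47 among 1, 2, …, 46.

1 2 3 4 6 7 8 9 12 14 16 17 18 21 24 25 27 28 32 34 36 37 42

Square k = 1,…,23 (k and 47−k give the same square):
1²=1, 2²=4, 3²=9, 4²=16, 5²=25, 6²=36, 7²≡2, 8²≡17, 9²≡34, 10²≡6, 11²≡27, 12²≡3, 13²≡28, 14²≡8, 15²≡37, 16²≡21, 17²≡7, 18²≡42, 19²≡32, 20²≡24, 21²≡18, 22²≡14, 23²≡12 (mod 47).
So the quadratic residues mod 47 are {1, 2, 3, 4, 6, 7, 8, 9, 12, 14, 16, 17, 18, 21, 24, 25, 27, 28, 32, 34, 36, 37, 42}.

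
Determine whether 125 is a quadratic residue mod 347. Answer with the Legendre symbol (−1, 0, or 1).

-1

Euler's criterion: (125/347) ≡ 125^173 (mod 347).
125^2 ≡ 10 (mod 347)
125^4 ≡ 100 (mod 347)
125^8 ≡ 284 (mod 347)
125^16 ≡ 152 (mod 347)
125^32 ≡ 202 (mod 347)
125^64 ≡ 205 (mod 347)
125^128 ≡ 38 (mod 347)
125^173 = 125^(128+32+8+4+1) ≡ 346 (mod 347).
Result is 346 ≡ −1, so (125/347) = −1.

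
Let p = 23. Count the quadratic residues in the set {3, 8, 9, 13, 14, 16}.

(3/23) = +1 → QR.
(8/23) = +1 → QR.
(9/23) = +1 → QR.
(13/23) = +1 → QR.
(14/23) = -1 → non-residue.
(16/23) = +1 → QR.
Total quadratic residues among the 6: 5.

5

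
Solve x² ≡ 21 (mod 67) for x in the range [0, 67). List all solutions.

17, 50

Since 67 ≡ 3 (mod 4), a square root of 21 is 21^((67+1)/4) = 21^17 mod 67.
Repeated squaring: 21^2≡39, 21^4≡47, 21^8≡65, 21^16≡4 (mod 67).
21^17 = 21^(16+1) ≡ 17 (mod 67).
Check: 17² = 289 ≡ 21 (mod 67). The two roots are 17 and 50.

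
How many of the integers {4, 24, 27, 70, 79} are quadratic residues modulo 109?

2

(4/109) = +1 → QR.
(24/109) = -1 → non-residue.
(27/109) = +1 → QR.
(70/109) = -1 → non-residue.
(79/109) = -1 → non-residue.
Total quadratic residues among the 5: 2.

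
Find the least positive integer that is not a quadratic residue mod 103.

(2/103) = +1, so 2 is a residue.
(3/103) = −1, so 3 is the smallest positive non-residue mod 103.

3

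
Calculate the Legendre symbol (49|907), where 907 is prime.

Euler's criterion: (49/907) ≡ 49^453 (mod 907).
49^2 ≡ 587 (mod 907)
49^4 ≡ 816 (mod 907)
49^8 ≡ 118 (mod 907)
49^16 ≡ 319 (mod 907)
49^32 ≡ 177 (mod 907)
49^64 ≡ 491 (mod 907)
49^128 ≡ 726 (mod 907)
49^256 ≡ 109 (mod 907)
49^453 = 49^(256+128+64+4+1) ≡ 1 (mod 907).
Result is 1, so (49/907) = 1.

1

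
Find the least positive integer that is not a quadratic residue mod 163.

(2/163) = −1, so 2 is the smallest positive non-residue mod 163.

2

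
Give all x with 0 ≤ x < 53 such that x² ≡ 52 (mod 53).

23, 30

53 ≡ 1 (mod 4), so we find a root by search.
Trying successive values, 23² = 529 ≡ 52 (mod 53). The other root is 53 − 23 = 30.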